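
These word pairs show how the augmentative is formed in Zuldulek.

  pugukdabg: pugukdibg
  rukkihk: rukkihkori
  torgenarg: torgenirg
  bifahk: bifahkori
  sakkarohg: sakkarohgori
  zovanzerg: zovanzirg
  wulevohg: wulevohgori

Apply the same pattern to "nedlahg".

"nedlahg" has second-to-last letter 'h'. The stems whose second-to-last letter is 'h' (bifahk → bifahkori, wulevohg → wulevohgori, sakkarohg → sakkarohgori) add -ori.
The other pattern: stems whose second-to-last letter is 'b' or 'r' change the last vowel to 'i'.
So nedlahg → nedlahgori.

nedlahgori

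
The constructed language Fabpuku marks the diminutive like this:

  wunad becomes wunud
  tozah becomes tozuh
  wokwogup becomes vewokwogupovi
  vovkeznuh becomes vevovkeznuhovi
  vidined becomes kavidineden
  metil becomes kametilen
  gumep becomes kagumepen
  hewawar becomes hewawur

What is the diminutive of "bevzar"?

"bevzar" has last vowel 'a'. The stems whose last vowel is 'a' (wunad → wunud, hewawar → hewawur, tozah → tozuh) change the last vowel to 'u'.
The other patterns: stems whose last vowel is 'u' add ve- … -ovi around the stem; stems whose last vowel is 'e' or 'i' add ka- … -en around the stem.
So bevzar → bevzur.

bevzur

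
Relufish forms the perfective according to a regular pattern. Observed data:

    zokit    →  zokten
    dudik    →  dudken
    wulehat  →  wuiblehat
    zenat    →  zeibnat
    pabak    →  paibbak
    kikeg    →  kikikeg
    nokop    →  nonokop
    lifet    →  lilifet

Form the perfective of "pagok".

papagok

zokit and wulehat both end in -t yet inflect differently (zokten, wuiblehat), so the final letter is not what conditions the rule; the last vowel is.
"pagok" has last vowel 'o'. The one such stem in the data (nokop → nonokop) repeats the first consonant+vowel as a prefix (as do kikeg, lifet), so the same rule applies.
So pagok → papagok.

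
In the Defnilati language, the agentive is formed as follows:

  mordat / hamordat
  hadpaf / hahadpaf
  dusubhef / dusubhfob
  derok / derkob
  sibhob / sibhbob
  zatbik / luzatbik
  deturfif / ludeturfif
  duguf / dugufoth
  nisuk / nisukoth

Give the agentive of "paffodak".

hadpaf and dusubhef both end in -f yet inflect differently (hahadpaf, dusubhfob), so the final letter is not what conditions the rule; the last vowel is.
"paffodak" has last vowel 'a'. The stems whose last vowel is 'a' (mordat → hamordat, hadpaf → hahadpaf) add the prefix ha-.
The other patterns: stems whose last vowel is 'e' or 'o' delete the last vowel and add -ob; stems whose last vowel is 'i' add the prefix lu-; stems whose last vowel is 'u' add -oth.
So paffodak → hapaffodak.

hapaffodak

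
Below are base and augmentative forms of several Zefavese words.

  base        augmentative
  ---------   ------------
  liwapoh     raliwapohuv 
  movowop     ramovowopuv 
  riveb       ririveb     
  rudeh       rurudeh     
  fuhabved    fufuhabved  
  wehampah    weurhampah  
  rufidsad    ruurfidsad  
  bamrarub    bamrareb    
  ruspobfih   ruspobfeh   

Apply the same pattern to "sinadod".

"sinadod" has last vowel 'o'. The stems whose last vowel is 'o' (liwapoh → raliwapohuv, movowop → ramovowopuv) add ra- … -uv around the stem.
So sinadod → rasinadoduv.

rasinadoduv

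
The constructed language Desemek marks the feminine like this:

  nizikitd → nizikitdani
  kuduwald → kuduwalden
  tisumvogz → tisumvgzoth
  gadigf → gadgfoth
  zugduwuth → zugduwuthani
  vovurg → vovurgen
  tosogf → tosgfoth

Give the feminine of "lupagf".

"lupagf" has second-to-last letter 'g'. The stems whose second-to-last letter is 'g' (tosogf → tosgfoth, gadigf → gadgfoth, tisumvogz → tisumvgzoth) delete the last vowel and add -oth.
So lupagf → lupgfoth.

lupgfoth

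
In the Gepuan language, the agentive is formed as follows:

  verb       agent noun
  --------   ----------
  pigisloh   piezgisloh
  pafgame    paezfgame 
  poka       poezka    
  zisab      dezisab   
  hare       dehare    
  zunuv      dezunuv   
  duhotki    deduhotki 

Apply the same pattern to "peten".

"peten" begins with p-. The stems beginning with p- (pigisloh → piezgisloh, pafgame → paezfgame, poka → poezka) insert -ez- after the first vowel.
So peten → peezten.

peezten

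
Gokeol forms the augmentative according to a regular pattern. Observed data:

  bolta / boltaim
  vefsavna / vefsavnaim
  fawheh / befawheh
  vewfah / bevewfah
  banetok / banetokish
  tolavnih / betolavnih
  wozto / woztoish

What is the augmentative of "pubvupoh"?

bepubvupoh

vewfah and vefsavna both have last vowel 'a' yet inflect differently (bevewfah, vefsavnaim), so the last vowel is not what conditions the rule; the final letter is.
"pubvupoh" ends in -h. The stems ending in -h (vewfah → bevewfah, fawheh → befawheh, tolavnih → betolavnih) add the prefix be-.
The other patterns: stems ending in -k or -o add -ish; stems ending in -a add -im.
So pubvupoh → bepubvupoh.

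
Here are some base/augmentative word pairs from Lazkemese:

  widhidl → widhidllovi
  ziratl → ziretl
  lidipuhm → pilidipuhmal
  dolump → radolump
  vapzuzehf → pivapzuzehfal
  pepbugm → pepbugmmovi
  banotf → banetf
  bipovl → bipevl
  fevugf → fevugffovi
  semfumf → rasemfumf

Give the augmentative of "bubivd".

"bubivd" has second-to-last letter 'v'. The one such stem in the data (bipovl → bipevl) changes the last vowel to 'e' (as do banotf, ziratl), so the same rule applies.
So bubivd → bubevd.

bubevd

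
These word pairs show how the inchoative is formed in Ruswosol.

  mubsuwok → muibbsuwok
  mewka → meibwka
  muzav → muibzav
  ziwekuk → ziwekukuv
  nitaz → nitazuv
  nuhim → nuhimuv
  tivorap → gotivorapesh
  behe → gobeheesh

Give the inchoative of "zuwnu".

"zuwnu" begins with z-. The one such stem in the data (ziwekuk → ziwekukuv) adds -uv, so the same rule applies.
So zuwnu → zuwnuuv.

zuwnuuv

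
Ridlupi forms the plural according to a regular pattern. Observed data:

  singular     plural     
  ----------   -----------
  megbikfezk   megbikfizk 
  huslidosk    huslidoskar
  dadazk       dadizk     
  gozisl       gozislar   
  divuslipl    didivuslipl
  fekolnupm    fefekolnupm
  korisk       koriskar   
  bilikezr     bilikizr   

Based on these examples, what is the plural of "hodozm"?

"hodozm" has second-to-last letter 'z'. The stems whose second-to-last letter is 'z' (bilikezr → bilikizr, megbikfezk → megbikfizk, dadazk → dadizk) change the last vowel to 'i'.
The other patterns: stems whose second-to-last letter is 's' add -ar; stems whose second-to-last letter is 'p' repeat the first consonant+vowel as a prefix.
So hodozm → hodizm.

hodizm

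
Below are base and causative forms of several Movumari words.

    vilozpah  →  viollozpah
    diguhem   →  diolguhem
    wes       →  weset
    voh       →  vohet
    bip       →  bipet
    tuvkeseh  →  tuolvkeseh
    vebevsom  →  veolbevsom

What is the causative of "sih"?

vilozpah and voh both end in -h yet inflect differently (viollozpah, vohet), so the final letter is not what conditions the rule; the number of vowels is.
"sih" has 1 vowel. The stems with 1 vowel (wes → weset, voh → vohet, bip → bipet) add -et.
The other pattern: stems with 3 vowels insert -ol- after the first vowel.
So sih → sihet.

sihet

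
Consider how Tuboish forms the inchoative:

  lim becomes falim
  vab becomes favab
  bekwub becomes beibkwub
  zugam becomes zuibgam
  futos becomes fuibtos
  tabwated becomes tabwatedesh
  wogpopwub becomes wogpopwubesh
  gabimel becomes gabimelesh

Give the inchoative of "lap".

falap

vab and bekwub both end in -b yet inflect differently (favab, beibkwub), so the final letter is not what conditions the rule; the number of vowels is.
"lap" has 1 vowel. The stems with 1 vowel (lim → falim, vab → favab) add the prefix fa-.
The other patterns: stems with 2 vowels insert -ib- after the first vowel; stems with 3 vowels add -esh.
So lap → falap.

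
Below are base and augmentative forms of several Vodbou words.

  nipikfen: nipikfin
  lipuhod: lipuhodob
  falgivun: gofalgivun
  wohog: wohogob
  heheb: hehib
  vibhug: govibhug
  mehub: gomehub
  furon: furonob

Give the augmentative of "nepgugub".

"nepgugub" has last vowel 'u'. The stems whose last vowel is 'u' (mehub → gomehub, vibhug → govibhug, falgivun → gofalgivun) add the prefix go-.
The other patterns: stems whose last vowel is 'o' add -ob; stems whose last vowel is 'e' change the last vowel to 'i'.
So nepgugub → gonepgugub.

gonepgugub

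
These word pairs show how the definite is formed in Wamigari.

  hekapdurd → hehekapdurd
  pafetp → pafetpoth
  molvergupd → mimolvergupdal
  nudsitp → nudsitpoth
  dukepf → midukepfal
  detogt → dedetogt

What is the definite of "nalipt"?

minaliptal

molvergupd and hekapdurd both end in -d yet inflect differently (mimolvergupdal, hehekapdurd), so the final letter is not what conditions the rule; the second-to-last letter is.
"nalipt" has second-to-last letter 'p'. The stems whose second-to-last letter is 'p' (molvergupd → mimolvergupdal, dukepf → midukepfal) add mi- … -al around the stem.
So nalipt → minaliptal.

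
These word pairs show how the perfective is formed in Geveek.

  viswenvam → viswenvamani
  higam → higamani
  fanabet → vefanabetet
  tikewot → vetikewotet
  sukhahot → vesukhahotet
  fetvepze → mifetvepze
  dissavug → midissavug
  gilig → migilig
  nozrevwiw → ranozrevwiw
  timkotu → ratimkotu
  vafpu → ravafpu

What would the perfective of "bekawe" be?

fanabet and fetvepze both have last vowel 'e' yet inflect differently (vefanabetet, mifetvepze), so the last vowel is not what conditions the rule; the final letter is.
"bekawe" ends in -e. The one such stem in the data (fetvepze → mifetvepze) adds the prefix mi-, so the same rule applies.
So bekawe → mibekawe.

mibekawe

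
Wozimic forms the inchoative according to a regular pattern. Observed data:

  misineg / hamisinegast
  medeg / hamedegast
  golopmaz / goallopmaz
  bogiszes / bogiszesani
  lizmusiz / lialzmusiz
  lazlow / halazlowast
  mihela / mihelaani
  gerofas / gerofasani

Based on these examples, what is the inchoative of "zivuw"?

hazivuwast

mihela and golopmaz both have last vowel 'a' yet inflect differently (mihelaani, goallopmaz), so the last vowel is not what conditions the rule; the final letter is.
"zivuw" ends in -w. The one such stem in the data (lazlow → halazlowast) adds ha- … -ast around the stem, so the same rule applies.
The other patterns: stems ending in -a or -s add -ani; stems ending in -z insert -al- after the first vowel.
So zivuw → hazivuwast.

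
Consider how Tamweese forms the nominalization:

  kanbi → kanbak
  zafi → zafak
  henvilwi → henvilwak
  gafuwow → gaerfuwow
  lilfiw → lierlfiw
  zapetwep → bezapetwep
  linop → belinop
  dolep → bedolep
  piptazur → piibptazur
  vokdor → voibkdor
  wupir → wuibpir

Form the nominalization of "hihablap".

kanbi and lilfiw both have last vowel 'i' yet inflect differently (kanbak, lierlfiw), so the last vowel is not what conditions the rule; the final letter is.
"hihablap" ends in -p. The stems ending in -p (zapetwep → bezapetwep, linop → belinop, dolep → bedolep) add the prefix be-.
So hihablap → behihablap.

behihablap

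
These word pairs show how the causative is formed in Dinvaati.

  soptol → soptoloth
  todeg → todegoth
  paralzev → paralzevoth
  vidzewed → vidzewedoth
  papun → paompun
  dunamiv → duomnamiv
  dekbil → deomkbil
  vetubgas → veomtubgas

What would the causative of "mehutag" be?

meomhutag

paralzev and dunamiv both end in -v yet inflect differently (paralzevoth, duomnamiv), so the final letter is not what conditions the rule; the last vowel is.
"mehutag" has last vowel 'a'. The one such stem in the data (vetubgas → veomtubgas) inserts -om- after the first vowel (as do papun, dunamiv), so the same rule applies.
So mehutag → meomhutag.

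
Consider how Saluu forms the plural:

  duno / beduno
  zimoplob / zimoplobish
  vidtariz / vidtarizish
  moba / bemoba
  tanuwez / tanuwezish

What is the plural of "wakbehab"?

wakbehabish

duno and zimoplob both have last vowel 'o' yet inflect differently (beduno, zimoplobish), so the last vowel is not what conditions the rule; whether the stem ends in a vowel or a consonant is.
"wakbehab" ends in a consonant. The stems ending in a consonant (vidtariz → vidtarizish, zimoplob → zimoplobish, tanuwez → tanuwezish) add -ish.
So wakbehab → wakbehabish.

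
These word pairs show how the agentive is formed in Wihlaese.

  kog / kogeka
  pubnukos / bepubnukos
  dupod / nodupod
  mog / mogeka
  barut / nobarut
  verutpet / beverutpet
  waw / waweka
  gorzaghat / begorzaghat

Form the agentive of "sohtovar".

besohtovar

barut and gorzaghat both end in -t yet inflect differently (nobarut, begorzaghat), so the final letter is not what conditions the rule; the number of vowels is.
"sohtovar" has 3 vowels. The stems with 3 vowels (pubnukos → bepubnukos, gorzaghat → begorzaghat, verutpet → beverutpet) add the prefix be-.
So sohtovar → besohtovar.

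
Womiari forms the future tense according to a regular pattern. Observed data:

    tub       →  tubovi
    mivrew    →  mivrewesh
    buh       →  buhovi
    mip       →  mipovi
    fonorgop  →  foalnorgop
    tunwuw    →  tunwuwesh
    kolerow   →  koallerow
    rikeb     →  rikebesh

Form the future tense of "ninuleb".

nialnuleb

tub and rikeb both end in -b yet inflect differently (tubovi, rikebesh), so the final letter is not what conditions the rule; the number of vowels is.
"ninuleb" has 3 vowels. The stems with 3 vowels (fonorgop → foalnorgop, kolerow → koallerow) insert -al- after the first vowel.
So ninuleb → nialnuleb.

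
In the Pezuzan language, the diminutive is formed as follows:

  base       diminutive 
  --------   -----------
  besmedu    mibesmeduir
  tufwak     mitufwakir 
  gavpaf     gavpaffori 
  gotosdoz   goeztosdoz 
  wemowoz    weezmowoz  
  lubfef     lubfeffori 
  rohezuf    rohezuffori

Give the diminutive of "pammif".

rohezuf and besmedu both have last vowel 'u' yet inflect differently (rohezuffori, mibesmeduir), so the last vowel is not what conditions the rule; the final letter is.
"pammif" ends in -f. The stems ending in -f (rohezuf → rohezuffori, gavpaf → gavpaffori, lubfef → lubfeffori) double the final consonant and add -ori.
So pammif → pammiffori.

pammiffori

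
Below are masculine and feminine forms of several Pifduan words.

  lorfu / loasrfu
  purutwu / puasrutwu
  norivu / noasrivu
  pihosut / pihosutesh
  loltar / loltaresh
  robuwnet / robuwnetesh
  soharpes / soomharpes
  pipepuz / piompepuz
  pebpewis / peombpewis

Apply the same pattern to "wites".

wiomtes

lorfu and pihosut both have last vowel 'u' yet inflect differently (loasrfu, pihosutesh), so the last vowel is not what conditions the rule; the final letter is.
"wites" ends in -s. The stems ending in -s (soharpes → soomharpes, pebpewis → peombpewis) insert -om- after the first vowel.
The other patterns: stems ending in -u insert -as- after the first vowel; stems ending in -r or -t add -esh.
So wites → wiomtes.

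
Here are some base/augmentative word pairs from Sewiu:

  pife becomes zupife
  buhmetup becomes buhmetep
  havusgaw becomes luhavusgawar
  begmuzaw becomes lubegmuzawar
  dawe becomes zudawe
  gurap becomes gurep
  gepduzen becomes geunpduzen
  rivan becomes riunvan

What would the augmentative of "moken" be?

mounken

havusgaw and rivan both have last vowel 'a' yet inflect differently (luhavusgawar, riunvan), so the last vowel is not what conditions the rule; the final letter is.
"moken" ends in -n. The stems ending in -n (rivan → riunvan, gepduzen → geunpduzen) insert -un- after the first vowel.
So moken → mounken.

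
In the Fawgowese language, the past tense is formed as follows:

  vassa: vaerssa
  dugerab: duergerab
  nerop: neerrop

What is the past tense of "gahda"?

gaerhda

Every pair shown (vassa → vaerssa, dugerab → duergerab, nerop → neerrop) follows the same rule: insert -er- after the first vowel.
So gahda → gaerhda.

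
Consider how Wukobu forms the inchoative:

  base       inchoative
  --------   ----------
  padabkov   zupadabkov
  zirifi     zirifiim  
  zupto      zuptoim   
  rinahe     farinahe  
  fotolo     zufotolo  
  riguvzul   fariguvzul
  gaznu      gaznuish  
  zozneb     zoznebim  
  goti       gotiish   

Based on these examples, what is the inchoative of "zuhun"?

zuhunim

zirifi and goti both end in -i yet inflect differently (zirifiim, gotiish), so the final letter is not what conditions the rule; the first letter is.
"zuhun" begins with z-. The stems beginning with z- (zirifi → zirifiim, zozneb → zoznebim, zupto → zuptoim) add -im.
So zuhun → zuhunim.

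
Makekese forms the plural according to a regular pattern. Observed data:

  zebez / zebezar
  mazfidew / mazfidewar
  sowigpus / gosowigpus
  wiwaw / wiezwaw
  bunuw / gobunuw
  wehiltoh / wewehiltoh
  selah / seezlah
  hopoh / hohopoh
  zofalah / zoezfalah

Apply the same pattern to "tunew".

bunuw and mazfidew both end in -w yet inflect differently (gobunuw, mazfidewar), so the final letter is not what conditions the rule; the last vowel is.
"tunew" has last vowel 'e'. The stems whose last vowel is 'e' (zebez → zebezar, mazfidew → mazfidewar) add -ar.
So tunew → tunewar.

tunewar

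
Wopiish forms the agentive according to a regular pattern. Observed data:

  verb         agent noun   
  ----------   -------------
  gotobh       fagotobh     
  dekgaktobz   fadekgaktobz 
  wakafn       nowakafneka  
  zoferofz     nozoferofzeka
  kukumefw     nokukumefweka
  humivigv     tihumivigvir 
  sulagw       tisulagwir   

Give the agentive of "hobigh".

dekgaktobz and zoferofz both end in -z yet inflect differently (fadekgaktobz, nozoferofzeka), so the final letter is not what conditions the rule; the second-to-last letter is.
"hobigh" has second-to-last letter 'g'. The stems whose second-to-last letter is 'g' (humivigv → tihumivigvir, sulagw → tisulagwir) add ti- … -ir around the stem.
The other patterns: stems whose second-to-last letter is 'b' add the prefix fa-; stems whose second-to-last letter is 'f' add no- … -eka around the stem.
So hobigh → tihobighir.

tihobighir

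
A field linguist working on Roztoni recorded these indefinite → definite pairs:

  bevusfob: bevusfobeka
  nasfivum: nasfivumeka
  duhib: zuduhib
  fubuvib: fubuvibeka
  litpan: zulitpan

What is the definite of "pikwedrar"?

pikwedrareka

"pikwedrar" has 3 vowels. The stems with 3 vowels (bevusfob → bevusfobeka, fubuvib → fubuvibeka, nasfivum → nasfivumeka) add -eka.
The other pattern: stems with 2 vowels add the prefix zu-.
So pikwedrar → pikwedrareka.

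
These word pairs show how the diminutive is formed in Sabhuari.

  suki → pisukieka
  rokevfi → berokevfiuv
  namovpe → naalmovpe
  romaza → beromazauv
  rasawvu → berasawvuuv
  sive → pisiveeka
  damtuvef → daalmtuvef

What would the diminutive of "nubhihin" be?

rokevfi and suki both end in -i yet inflect differently (berokevfiuv, pisukieka), so the final letter is not what conditions the rule; the first letter is.
"nubhihin" begins with n-. The one such stem in the data (namovpe → naalmovpe) inserts -al- after the first vowel (as does damtuvef), so the same rule applies.
So nubhihin → nualbhihin.

nualbhihin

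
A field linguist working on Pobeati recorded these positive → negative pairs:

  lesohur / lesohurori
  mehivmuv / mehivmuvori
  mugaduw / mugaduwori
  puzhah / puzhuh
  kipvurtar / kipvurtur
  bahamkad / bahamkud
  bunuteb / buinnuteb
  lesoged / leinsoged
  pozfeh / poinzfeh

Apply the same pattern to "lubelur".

lubelurori

lesohur and kipvurtar both end in -r yet inflect differently (lesohurori, kipvurtur), so the final letter is not what conditions the rule; the last vowel is.
"lubelur" has last vowel 'u'. The stems whose last vowel is 'u' (lesohur → lesohurori, mehivmuv → mehivmuvori, mugaduw → mugaduwori) add -ori.
So lubelur → lubelurori.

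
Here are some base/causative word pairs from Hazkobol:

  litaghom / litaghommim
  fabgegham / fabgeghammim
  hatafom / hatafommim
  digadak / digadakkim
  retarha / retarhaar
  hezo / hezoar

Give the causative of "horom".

litaghom and hezo both have last vowel 'o' yet inflect differently (litaghommim, hezoar), so the last vowel is not what conditions the rule; whether the stem ends in a vowel or a consonant is.
"horom" ends in a consonant. The stems ending in a consonant (digadak → digadakkim, litaghom → litaghommim, fabgegham → fabgeghammim) double the final consonant and add -im.
So horom → horommim.

horommim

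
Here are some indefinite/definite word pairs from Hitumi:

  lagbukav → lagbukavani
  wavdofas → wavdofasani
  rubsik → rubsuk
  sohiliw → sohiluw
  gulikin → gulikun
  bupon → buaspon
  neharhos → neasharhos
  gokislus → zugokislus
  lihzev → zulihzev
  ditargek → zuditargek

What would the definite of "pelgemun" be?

gulikin and bupon both end in -n yet inflect differently (gulikun, buaspon), so the final letter is not what conditions the rule; the last vowel is.
"pelgemun" has last vowel 'u'. The one such stem in the data (gokislus → zugokislus) adds the prefix zu-, so the same rule applies.
So pelgemun → zupelgemun.

zupelgemun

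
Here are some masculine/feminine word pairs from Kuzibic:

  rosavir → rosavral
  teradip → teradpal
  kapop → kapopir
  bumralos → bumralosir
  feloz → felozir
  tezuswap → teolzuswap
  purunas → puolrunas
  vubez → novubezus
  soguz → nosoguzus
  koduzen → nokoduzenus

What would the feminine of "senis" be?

teradip and kapop both end in -p yet inflect differently (teradpal, kapopir), so the final letter is not what conditions the rule; the last vowel is.
"senis" has last vowel 'i'. The stems whose last vowel is 'i' (rosavir → rosavral, teradip → teradpal) delete the last vowel and add -al.
So senis → sensal.

sensal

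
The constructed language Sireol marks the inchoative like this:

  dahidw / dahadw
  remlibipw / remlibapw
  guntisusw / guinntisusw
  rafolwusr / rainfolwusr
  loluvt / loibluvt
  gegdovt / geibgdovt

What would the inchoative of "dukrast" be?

duinkrast

dahidw and guntisusw both end in -w yet inflect differently (dahadw, guinntisusw), so the final letter is not what conditions the rule; the second-to-last letter is.
"dukrast" has second-to-last letter 's'. The stems whose second-to-last letter is 's' (guntisusw → guinntisusw, rafolwusr → rainfolwusr) insert -in- after the first vowel.
So dukrast → duinkrast.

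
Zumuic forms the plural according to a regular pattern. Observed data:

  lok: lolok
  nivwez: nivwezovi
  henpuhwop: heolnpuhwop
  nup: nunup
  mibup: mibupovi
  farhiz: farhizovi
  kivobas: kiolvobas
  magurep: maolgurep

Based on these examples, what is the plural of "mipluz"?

mipluzovi

nup and mibup both end in -p yet inflect differently (nunup, mibupovi), so the final letter is not what conditions the rule; the number of vowels is.
"mipluz" has 2 vowels. The stems with 2 vowels (farhiz → farhizovi, nivwez → nivwezovi, mibup → mibupovi) add -ovi.
The other patterns: stems with 1 vowel repeat the first consonant+vowel as a prefix; stems with 3 vowels insert -ol- after the first vowel.
So mipluz → mipluzovi.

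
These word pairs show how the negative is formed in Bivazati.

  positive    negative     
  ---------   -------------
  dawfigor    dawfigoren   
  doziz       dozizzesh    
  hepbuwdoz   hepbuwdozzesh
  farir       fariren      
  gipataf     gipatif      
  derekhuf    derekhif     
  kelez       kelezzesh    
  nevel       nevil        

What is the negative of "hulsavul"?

hulsavil

farir and doziz both have last vowel 'i' yet inflect differently (fariren, dozizzesh), so the last vowel is not what conditions the rule; the final letter is.
"hulsavul" ends in -l. The one such stem in the data (nevel → nevil) changes the last vowel to 'i' (as do gipataf, derekhuf), so the same rule applies.
So hulsavul → hulsavil.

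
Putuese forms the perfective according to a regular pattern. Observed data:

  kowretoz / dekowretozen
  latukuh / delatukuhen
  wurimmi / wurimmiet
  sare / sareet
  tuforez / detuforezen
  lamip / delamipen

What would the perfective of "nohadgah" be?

wurimmi and lamip both have last vowel 'i' yet inflect differently (wurimmiet, delamipen), so the last vowel is not what conditions the rule; whether the stem ends in a vowel or a consonant is.
"nohadgah" ends in a consonant. The stems ending in a consonant (latukuh → delatukuhen, kowretoz → dekowretozen, lamip → delamipen) add de- … -en around the stem.
The other pattern: stems ending in a vowel add -et.
So nohadgah → denohadgahen.

denohadgahen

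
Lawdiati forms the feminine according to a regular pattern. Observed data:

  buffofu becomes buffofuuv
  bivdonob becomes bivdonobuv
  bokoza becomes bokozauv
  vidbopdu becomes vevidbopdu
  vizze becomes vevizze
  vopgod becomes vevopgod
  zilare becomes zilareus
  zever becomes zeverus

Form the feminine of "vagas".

buffofu and vidbopdu both end in -u yet inflect differently (buffofuuv, vevidbopdu), so the final letter is not what conditions the rule; the first letter is.
"vagas" begins with v-. The stems beginning with v- (vidbopdu → vevidbopdu, vizze → vevizze, vopgod → vevopgod) add the prefix ve-.
So vagas → vevagas.

vevagas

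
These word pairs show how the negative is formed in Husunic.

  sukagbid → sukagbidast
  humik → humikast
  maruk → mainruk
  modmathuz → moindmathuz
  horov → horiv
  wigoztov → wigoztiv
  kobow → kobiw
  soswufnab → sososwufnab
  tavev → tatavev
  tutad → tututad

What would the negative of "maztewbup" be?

"maztewbup" has last vowel 'u'. The stems whose last vowel is 'u' (maruk → mainruk, modmathuz → moindmathuz) insert -in- after the first vowel.
So maztewbup → mainztewbup.

mainztewbup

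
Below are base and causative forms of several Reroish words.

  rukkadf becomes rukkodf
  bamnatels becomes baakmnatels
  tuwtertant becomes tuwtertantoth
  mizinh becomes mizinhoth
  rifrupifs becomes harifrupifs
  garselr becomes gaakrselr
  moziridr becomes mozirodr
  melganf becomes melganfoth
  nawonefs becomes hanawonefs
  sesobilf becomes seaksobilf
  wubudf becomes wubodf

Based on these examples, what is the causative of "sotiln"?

soaktiln

"sotiln" has second-to-last letter 'l'. The stems whose second-to-last letter is 'l' (garselr → gaakrselr, bamnatels → baakmnatels, sesobilf → seaksobilf) insert -ak- after the first vowel.
The other patterns: stems whose second-to-last letter is 'n' add -oth; stems whose second-to-last letter is 'f' add the prefix ha-; stems whose second-to-last letter is 'd' change the last vowel to 'o'.
So sotiln → soaktiln.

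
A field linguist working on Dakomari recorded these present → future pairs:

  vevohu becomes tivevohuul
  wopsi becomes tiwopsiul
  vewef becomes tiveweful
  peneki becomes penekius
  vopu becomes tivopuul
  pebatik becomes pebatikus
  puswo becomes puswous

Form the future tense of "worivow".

peneki and wopsi both end in -i yet inflect differently (penekius, tiwopsiul), so the final letter is not what conditions the rule; the first letter is.
"worivow" begins with w-. The one such stem in the data (wopsi → tiwopsiul) adds ti- … -ul around the stem, so the same rule applies.
The other pattern: stems beginning with p- add -us.
So worivow → tiworivowul.

tiworivowul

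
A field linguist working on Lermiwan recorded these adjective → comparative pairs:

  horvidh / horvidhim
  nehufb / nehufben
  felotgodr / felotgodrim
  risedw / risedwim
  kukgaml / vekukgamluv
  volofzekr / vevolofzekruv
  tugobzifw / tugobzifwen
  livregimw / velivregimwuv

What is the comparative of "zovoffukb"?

vezovoffukbuv

tugobzifw and risedw both end in -w yet inflect differently (tugobzifwen, risedwim), so the final letter is not what conditions the rule; the second-to-last letter is.
"zovoffukb" has second-to-last letter 'k'. The one such stem in the data (volofzekr → vevolofzekruv) adds ve- … -uv around the stem, so the same rule applies.
The other patterns: stems whose second-to-last letter is 'f' add -en; stems whose second-to-last letter is 'd' add -im.
So zovoffukb → vezovoffukbuv.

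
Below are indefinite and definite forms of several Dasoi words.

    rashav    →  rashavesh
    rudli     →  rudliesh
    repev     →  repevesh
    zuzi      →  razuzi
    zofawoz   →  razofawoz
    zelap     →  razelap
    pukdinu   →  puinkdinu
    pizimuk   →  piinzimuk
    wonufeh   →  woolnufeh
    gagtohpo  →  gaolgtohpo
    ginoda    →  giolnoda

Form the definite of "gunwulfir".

rudli and zuzi both end in -i yet inflect differently (rudliesh, razuzi), so the final letter is not what conditions the rule; the first letter is.
"gunwulfir" begins with g-. The stems beginning with g- (gagtohpo → gaolgtohpo, ginoda → giolnoda) insert -ol- after the first vowel.
So gunwulfir → guolnwulfir.

guolnwulfir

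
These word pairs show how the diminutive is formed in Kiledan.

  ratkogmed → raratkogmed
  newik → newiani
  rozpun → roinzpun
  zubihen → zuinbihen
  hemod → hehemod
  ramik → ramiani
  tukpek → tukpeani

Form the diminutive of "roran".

tukpek and zubihen both have last vowel 'e' yet inflect differently (tukpeani, zuinbihen), so the last vowel is not what conditions the rule; the final letter is.
"roran" ends in -n. The stems ending in -n (zubihen → zuinbihen, rozpun → roinzpun) insert -in- after the first vowel.
So roran → roinran.

roinran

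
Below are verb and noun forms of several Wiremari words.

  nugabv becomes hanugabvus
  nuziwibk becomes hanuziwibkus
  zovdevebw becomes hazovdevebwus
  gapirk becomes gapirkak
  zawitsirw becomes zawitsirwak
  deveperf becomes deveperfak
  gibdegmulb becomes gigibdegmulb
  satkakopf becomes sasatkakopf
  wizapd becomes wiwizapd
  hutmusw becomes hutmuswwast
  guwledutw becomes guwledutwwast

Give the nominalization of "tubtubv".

"tubtubv" has second-to-last letter 'b'. The stems whose second-to-last letter is 'b' (nugabv → hanugabvus, nuziwibk → hanuziwibkus, zovdevebw → hazovdevebwus) add ha- … -us around the stem.
So tubtubv → hatubtubvus.

hatubtubvus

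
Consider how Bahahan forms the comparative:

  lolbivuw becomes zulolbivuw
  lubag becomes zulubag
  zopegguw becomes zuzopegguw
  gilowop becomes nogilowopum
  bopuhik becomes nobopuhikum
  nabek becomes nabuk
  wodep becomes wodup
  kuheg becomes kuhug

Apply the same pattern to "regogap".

zuregogap

"regogap" has last vowel 'a'. The one such stem in the data (lubag → zulubag) adds the prefix zu-, so the same rule applies.
So regogap → zuregogap.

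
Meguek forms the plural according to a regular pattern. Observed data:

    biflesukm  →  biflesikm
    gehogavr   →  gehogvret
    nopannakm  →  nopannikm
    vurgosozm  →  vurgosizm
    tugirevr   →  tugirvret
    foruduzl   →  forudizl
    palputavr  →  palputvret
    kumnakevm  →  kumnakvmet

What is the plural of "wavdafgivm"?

wavdafgvmet

"wavdafgivm" has second-to-last letter 'v'. The stems whose second-to-last letter is 'v' (palputavr → palputvret, tugirevr → tugirvret, kumnakevm → kumnakvmet) delete the last vowel and add -et.
So wavdafgivm → wavdafgvmet.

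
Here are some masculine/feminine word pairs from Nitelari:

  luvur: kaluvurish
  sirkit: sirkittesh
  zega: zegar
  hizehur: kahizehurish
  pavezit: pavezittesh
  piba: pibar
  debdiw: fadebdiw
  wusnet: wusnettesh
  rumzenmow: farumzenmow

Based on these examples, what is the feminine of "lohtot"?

pavezit and debdiw both have last vowel 'i' yet inflect differently (pavezittesh, fadebdiw), so the last vowel is not what conditions the rule; the final letter is.
"lohtot" ends in -t. The stems ending in -t (pavezit → pavezittesh, wusnet → wusnettesh, sirkit → sirkittesh) double the final consonant and add -esh.
The other patterns: stems ending in -a drop the final letter and add -ar; stems ending in -r add ka- … -ish around the stem; stems ending in -w add the prefix fa-.
So lohtot → lohtottesh.

lohtottesh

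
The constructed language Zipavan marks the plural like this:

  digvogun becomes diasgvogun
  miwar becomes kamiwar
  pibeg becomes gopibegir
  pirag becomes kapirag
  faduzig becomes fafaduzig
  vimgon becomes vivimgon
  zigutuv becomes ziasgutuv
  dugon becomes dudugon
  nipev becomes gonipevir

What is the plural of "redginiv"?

digvogun and dugon both end in -n yet inflect differently (diasgvogun, dudugon), so the final letter is not what conditions the rule; the last vowel is.
"redginiv" has last vowel 'i'. The one such stem in the data (faduzig → fafaduzig) repeats the first consonant+vowel as a prefix (as do dugon, vimgon), so the same rule applies.
The other patterns: stems whose last vowel is 'a' add the prefix ka-; stems whose last vowel is 'u' insert -as- after the first vowel; stems whose last vowel is 'e' add go- … -ir around the stem.
So redginiv → reredginiv.

reredginiv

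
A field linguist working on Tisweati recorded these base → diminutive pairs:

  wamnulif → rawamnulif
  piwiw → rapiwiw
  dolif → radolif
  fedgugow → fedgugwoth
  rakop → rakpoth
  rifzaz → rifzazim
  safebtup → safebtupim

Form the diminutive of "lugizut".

piwiw and fedgugow both end in -w yet inflect differently (rapiwiw, fedgugwoth), so the final letter is not what conditions the rule; the last vowel is.
"lugizut" has last vowel 'u'. The one such stem in the data (safebtup → safebtupim) adds -im, so the same rule applies.
So lugizut → lugizutim.

lugizutim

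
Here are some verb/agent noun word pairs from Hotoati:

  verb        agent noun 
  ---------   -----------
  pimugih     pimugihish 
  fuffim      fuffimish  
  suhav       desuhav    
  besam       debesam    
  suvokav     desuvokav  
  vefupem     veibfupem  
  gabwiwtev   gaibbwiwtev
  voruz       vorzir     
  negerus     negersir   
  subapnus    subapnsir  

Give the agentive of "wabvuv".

fuffim and besam both end in -m yet inflect differently (fuffimish, debesam), so the final letter is not what conditions the rule; the last vowel is.
"wabvuv" has last vowel 'u'. The stems whose last vowel is 'u' (voruz → vorzir, negerus → negersir, subapnus → subapnsir) delete the last vowel and add -ir.
The other patterns: stems whose last vowel is 'i' add -ish; stems whose last vowel is 'a' add the prefix de-; stems whose last vowel is 'e' insert -ib- after the first vowel.
So wabvuv → wabvvir.

wabvvir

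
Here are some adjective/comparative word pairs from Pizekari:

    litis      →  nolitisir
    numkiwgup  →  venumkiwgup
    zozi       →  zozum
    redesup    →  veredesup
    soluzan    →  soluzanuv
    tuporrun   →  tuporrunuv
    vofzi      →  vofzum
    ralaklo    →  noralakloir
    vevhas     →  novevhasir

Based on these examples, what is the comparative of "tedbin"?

numkiwgup and tuporrun both have last vowel 'u' yet inflect differently (venumkiwgup, tuporrunuv), so the last vowel is not what conditions the rule; the final letter is.
"tedbin" ends in -n. The stems ending in -n (soluzan → soluzanuv, tuporrun → tuporrunuv) add -uv.
So tedbin → tedbinuv.

tedbinuv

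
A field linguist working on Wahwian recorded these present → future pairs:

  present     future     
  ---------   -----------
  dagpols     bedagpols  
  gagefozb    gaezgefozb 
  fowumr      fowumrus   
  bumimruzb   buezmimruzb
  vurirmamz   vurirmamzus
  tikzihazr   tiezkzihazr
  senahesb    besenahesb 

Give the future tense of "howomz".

fowumr and tikzihazr both end in -r yet inflect differently (fowumrus, tiezkzihazr), so the final letter is not what conditions the rule; the second-to-last letter is.
"howomz" has second-to-last letter 'm'. The stems whose second-to-last letter is 'm' (fowumr → fowumrus, vurirmamz → vurirmamzus) add -us.
The other patterns: stems whose second-to-last letter is 'z' insert -ez- after the first vowel; stems whose second-to-last letter is 'l' or 's' add the prefix be-.
So howomz → howomzus.

howomzus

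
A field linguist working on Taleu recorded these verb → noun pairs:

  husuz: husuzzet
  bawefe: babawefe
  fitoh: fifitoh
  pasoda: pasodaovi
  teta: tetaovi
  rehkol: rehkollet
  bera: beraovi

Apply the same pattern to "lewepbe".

lelewepbe

"lewepbe" ends in -e. The one such stem in the data (bawefe → babawefe) repeats the first consonant+vowel as a prefix (as does fitoh), so the same rule applies.
So lewepbe → lelewepbe.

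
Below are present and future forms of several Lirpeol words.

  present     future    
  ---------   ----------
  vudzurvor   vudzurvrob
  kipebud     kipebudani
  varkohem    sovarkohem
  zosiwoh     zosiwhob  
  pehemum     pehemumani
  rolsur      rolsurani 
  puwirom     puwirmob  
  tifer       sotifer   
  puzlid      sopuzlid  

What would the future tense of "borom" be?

bormob

pehemum and puwirom both end in -m yet inflect differently (pehemumani, puwirmob), so the final letter is not what conditions the rule; the last vowel is.
"borom" has last vowel 'o'. The stems whose last vowel is 'o' (puwirom → puwirmob, vudzurvor → vudzurvrob, zosiwoh → zosiwhob) delete the last vowel and add -ob.
So borom → bormob.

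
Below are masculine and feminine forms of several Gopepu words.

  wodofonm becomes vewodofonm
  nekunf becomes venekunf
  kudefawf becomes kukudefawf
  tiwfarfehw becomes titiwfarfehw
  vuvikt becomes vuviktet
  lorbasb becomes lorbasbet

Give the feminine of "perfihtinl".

"perfihtinl" has second-to-last letter 'n'. The stems whose second-to-last letter is 'n' (wodofonm → vewodofonm, nekunf → venekunf) add the prefix ve-.
So perfihtinl → veperfihtinl.

veperfihtinl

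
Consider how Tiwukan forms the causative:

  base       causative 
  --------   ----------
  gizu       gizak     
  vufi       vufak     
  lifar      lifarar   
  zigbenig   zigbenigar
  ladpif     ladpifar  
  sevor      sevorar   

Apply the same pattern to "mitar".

"mitar" ends in a consonant. The stems ending in a consonant (zigbenig → zigbenigar, sevor → sevorar, lifar → lifarar) add -ar.
The other pattern: stems ending in a vowel drop the final letter and add -ak.
So mitar → mitarar.

mitarar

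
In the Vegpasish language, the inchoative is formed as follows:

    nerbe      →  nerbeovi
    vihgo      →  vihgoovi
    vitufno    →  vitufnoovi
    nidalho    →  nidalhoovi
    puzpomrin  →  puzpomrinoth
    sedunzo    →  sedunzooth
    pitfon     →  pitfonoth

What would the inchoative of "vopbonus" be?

vihgo and sedunzo both end in -o yet inflect differently (vihgoovi, sedunzooth), so the final letter is not what conditions the rule; the first letter is.
"vopbonus" begins with v-. The stems beginning with v- (vihgo → vihgoovi, vitufno → vitufnoovi) add -ovi.
The other pattern: stems beginning with p- or s- add -oth.
So vopbonus → vopbonusovi.

vopbonusovi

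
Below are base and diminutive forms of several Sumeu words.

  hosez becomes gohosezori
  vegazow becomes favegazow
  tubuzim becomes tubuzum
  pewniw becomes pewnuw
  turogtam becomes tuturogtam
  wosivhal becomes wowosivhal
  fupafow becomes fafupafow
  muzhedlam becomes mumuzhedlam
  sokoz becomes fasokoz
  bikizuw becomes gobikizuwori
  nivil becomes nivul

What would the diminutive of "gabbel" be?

vegazow and bikizuw both end in -w yet inflect differently (favegazow, gobikizuwori), so the final letter is not what conditions the rule; the last vowel is.
"gabbel" has last vowel 'e'. The one such stem in the data (hosez → gohosezori) adds go- … -ori around the stem, so the same rule applies.
The other patterns: stems whose last vowel is 'o' add the prefix fa-; stems whose last vowel is 'a' repeat the first consonant+vowel as a prefix; stems whose last vowel is 'i' change the last vowel to 'u'.
So gabbel → gogabbelori.

gogabbelori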